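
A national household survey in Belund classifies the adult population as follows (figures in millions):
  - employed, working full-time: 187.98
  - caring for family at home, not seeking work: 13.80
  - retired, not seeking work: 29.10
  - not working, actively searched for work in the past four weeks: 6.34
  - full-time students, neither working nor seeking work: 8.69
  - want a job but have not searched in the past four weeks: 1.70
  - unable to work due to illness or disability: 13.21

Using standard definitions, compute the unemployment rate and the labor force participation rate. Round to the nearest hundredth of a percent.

Employed = 187.98 million.
Unemployed = 6.34 million.
Labor force = 187.98 + 6.34 = 194.32 million.
Not in labor force = 13.80 + 29.10 + 8.69 + 1.70 + 13.21 = 66.50 million (those not working and not actively searching are outside the labor force — including those who want a job but have given up searching).
Civilian working-age population = 194.32 + 66.50 = 260.82 million.
Unemployment rate = 6.34 / 194.32 = 3.26%.
Labor force participation rate = 194.32 / 260.82 = 74.50%.

Unemployment rate ≈ 3.26%; labor force participation rate ≈ 74.50%.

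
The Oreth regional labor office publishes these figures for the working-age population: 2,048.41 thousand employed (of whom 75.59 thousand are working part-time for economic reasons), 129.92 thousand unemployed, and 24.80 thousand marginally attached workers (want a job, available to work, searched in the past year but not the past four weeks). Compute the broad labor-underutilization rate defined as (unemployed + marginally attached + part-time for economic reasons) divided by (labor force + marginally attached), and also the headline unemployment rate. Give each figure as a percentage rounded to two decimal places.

Labor force = 2,048.41 + 129.92 = 2,178.33 thousand.
Numerator = 129.92 + 24.80 + 75.59 = 230.31 thousand.
Denominator = 2,178.33 + 24.80 = 2,203.13 thousand.
Broad rate = 230.31 / 2,203.13 = 10.45%.
Headline unemployment rate = 129.92 / 2,178.33 = 5.96%.

Broad underutilization rate ≈ 10.45%; headline unemployment rate ≈ 5.96%.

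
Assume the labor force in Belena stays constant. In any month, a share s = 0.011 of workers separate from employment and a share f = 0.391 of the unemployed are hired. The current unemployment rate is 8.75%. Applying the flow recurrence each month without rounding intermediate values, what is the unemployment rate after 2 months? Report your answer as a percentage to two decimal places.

With a fixed labor force, u_{t+1} = u_t + s·(1−u_t) − f·u_t = u_t·(1−s−f) + s.
Here 1−s−f = 0.598 and s = 0.011.
u_1 = 0.087500 × 0.598 + 0.011 = 0.063325.
u_2 = 0.063325 × 0.598 + 0.011 = 0.048868.

Unemployment rate after two months ≈ 4.89%.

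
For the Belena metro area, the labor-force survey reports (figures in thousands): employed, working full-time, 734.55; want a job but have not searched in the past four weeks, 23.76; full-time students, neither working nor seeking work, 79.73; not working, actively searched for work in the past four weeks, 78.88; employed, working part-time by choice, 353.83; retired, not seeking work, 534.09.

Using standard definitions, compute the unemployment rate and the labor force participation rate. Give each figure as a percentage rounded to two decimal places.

Employed = 734.55 + 353.83 = 1,088.38 thousand.
Unemployed = 78.88 thousand.
Labor force = 1,088.38 + 78.88 = 1,167.26 thousand.
Not in labor force = 23.76 + 79.73 + 534.09 = 637.58 thousand (those not working and not actively searching are outside the labor force — including those who want a job but have given up searching).
Civilian working-age population = 1,167.26 + 637.58 = 1,804.84 thousand.
Unemployment rate = 78.88 / 1,167.26 = 6.76%.
Labor force participation rate = 1,167.26 / 1,804.84 = 64.67%.

Unemployment rate ≈ 6.76%; labor force participation rate ≈ 64.67%.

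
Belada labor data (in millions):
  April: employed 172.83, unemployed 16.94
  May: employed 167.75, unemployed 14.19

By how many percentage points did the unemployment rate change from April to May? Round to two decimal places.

April: labor force = 172.83 + 16.94 = 189.77; u = 16.94/189.77 = 8.93%.
May: labor force = 167.75 + 14.19 = 181.94; u = 14.19/181.94 = 7.80%.
Change = 7.80% − 8.93% = −1.13 pp.

The unemployment rate changed by −1.13 percentage points.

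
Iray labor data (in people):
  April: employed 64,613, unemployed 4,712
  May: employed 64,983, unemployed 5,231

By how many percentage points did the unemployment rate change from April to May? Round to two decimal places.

The unemployment rate changed by +0.65 percentage points.

April: labor force = 64,613 + 4,712 = 69,325; u = 4,712/69,325 = 6.80%.
May: labor force = 64,983 + 5,231 = 70,214; u = 5,231/70,214 = 7.45%.
Change = 7.45% − 6.80% = +0.65 pp.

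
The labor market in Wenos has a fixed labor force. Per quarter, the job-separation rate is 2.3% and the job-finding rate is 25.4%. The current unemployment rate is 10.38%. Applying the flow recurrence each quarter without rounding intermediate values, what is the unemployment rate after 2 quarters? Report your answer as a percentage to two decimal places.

With a fixed labor force, u_{t+1} = u_t + s·(1−u_t) − f·u_t = u_t·(1−s−f) + s.
Here 1−s−f = 0.723 and s = 0.023.
u_1 = 0.103800 × 0.723 + 0.023 = 0.098047.
u_2 = 0.098047 × 0.723 + 0.023 = 0.093888.

Unemployment rate after two quarters ≈ 9.39%.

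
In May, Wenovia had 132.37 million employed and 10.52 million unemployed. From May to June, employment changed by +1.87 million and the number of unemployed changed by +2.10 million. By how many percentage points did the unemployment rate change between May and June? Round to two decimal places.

The unemployment rate changed by +1.23 percentage points.

May: labor force = 132.37 + 10.52 = 142.89; u = 10.52/142.89 = 7.36%.
June: labor force = 134.24 + 12.62 = 146.86; u = 12.62/146.86 = 8.59%.
Change = 8.59% − 7.36% = +1.23 pp.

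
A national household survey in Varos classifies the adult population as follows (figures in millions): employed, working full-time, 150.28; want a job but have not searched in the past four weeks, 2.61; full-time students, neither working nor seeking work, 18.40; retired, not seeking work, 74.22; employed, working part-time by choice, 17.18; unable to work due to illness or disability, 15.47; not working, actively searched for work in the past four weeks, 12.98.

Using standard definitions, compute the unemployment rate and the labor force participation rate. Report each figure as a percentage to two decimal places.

Unemployment rate ≈ 7.19%; labor force participation rate ≈ 61.98%.

Employed = 150.28 + 17.18 = 167.46 million.
Unemployed = 12.98 million.
Labor force = 167.46 + 12.98 = 180.44 million.
Not in labor force = 2.61 + 18.40 + 74.22 + 15.47 = 110.70 million (those not working and not actively searching are outside the labor force — including those who want a job but have given up searching).
Civilian working-age population = 180.44 + 110.70 = 291.14 million.
Unemployment rate = 12.98 / 180.44 = 7.19%.
Labor force participation rate = 180.44 / 291.14 = 61.98%.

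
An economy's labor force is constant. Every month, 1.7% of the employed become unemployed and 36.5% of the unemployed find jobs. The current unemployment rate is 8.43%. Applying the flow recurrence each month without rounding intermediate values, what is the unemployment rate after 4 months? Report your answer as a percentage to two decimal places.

Unemployment rate after four months ≈ 5.03%.

With a fixed labor force, u_{t+1} = u_t + s·(1−u_t) − f·u_t = u_t·(1−s−f) + s.
Here 1−s−f = 0.618 and s = 0.017.
u_1 = 0.084300 × 0.618 + 0.017 = 0.069097.
u_2 = 0.069097 × 0.618 + 0.017 = 0.059702.
u_3 = 0.059702 × 0.618 + 0.017 = 0.053896.
u_4 = 0.053896 × 0.618 + 0.017 = 0.050308.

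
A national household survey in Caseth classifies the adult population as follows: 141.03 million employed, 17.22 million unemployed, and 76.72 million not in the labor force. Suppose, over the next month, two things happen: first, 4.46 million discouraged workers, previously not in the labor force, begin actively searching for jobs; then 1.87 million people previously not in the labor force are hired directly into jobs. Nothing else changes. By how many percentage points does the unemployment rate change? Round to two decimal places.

The unemployment rate changes by +2.29 percentage points.

Initially, labor force = 141.03 + 17.22 = 158.25 million, so u = 17.22/158.25 = 10.88%.
After the first change, unemployed and labor force both rise by 4.46 → E = 141.03, U = 21.68, labor force = 162.71 million.
After the second change, employed and labor force both rise by 1.87; unemployed unchanged → E = 142.90, U = 21.68, labor force = 164.58 million.
New unemployment rate = 21.68 / 164.58 = 13.17%.
Change = 13.17% − 10.88% = +2.29 percentage points.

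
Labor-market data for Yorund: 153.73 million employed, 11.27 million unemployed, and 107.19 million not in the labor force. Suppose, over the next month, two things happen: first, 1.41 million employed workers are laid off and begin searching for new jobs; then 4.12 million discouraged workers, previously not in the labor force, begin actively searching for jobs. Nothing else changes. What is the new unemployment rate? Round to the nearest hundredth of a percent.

Initially, labor force = 153.73 + 11.27 = 165.00 million, so u = 11.27/165.00 = 6.83%.
After the first change, employed falls and unemployed rises by 1.41; labor force unchanged → E = 152.32, U = 12.68, labor force = 165.00 million.
After the second change, unemployed and labor force both rise by 4.12 → E = 152.32, U = 16.80, labor force = 169.12 million.
New unemployment rate = 16.80 / 169.12 = 9.93%.

New unemployment rate ≈ 9.93%.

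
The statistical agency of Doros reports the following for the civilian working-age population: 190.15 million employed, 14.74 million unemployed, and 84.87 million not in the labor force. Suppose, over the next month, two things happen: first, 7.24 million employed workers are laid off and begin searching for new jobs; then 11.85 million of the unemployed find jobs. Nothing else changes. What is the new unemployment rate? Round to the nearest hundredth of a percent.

New unemployment rate ≈ 4.94%.

Initially, labor force = 190.15 + 14.74 = 204.89 million, so u = 14.74/204.89 = 7.19%.
After the first change, employed falls and unemployed rises by 7.24; labor force unchanged → E = 182.91, U = 21.98, labor force = 204.89 million.
After the second change, unemployed falls and employed rises by 11.85; labor force unchanged → E = 194.76, U = 10.13, labor force = 204.89 million.
New unemployment rate = 10.13 / 204.89 = 4.94%.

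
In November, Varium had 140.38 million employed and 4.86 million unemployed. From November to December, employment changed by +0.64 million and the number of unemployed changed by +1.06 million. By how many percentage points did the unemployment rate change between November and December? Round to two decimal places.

November: labor force = 140.38 + 4.86 = 145.24; u = 4.86/145.24 = 3.35%.
December: labor force = 141.02 + 5.92 = 146.94; u = 5.92/146.94 = 4.03%.
Change = 4.03% − 3.35% = +0.68 pp.

The unemployment rate changed by +0.68 percentage points.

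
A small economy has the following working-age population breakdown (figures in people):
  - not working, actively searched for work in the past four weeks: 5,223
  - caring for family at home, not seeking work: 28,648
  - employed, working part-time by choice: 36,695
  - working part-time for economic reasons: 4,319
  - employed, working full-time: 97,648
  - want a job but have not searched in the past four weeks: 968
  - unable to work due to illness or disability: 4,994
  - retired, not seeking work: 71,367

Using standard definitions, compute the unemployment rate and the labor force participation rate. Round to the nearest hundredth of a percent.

Unemployment rate ≈ 3.63%; labor force participation rate ≈ 57.59%.

Employed = 36,695 + 4,319 + 97,648 = 138,662 (anyone who worked, including part-time for economic reasons, counts as employed).
Unemployed = 5,223.
Labor force = 138,662 + 5,223 = 143,885.
Not in labor force = 28,648 + 968 + 4,994 + 71,367 = 105,977 (those not working and not actively searching are outside the labor force — including those who want a job but have given up searching).
Civilian working-age population = 143,885 + 105,977 = 249,862.
Unemployment rate = 5,223 / 143,885 = 3.63%.
Labor force participation rate = 143,885 / 249,862 = 57.59%.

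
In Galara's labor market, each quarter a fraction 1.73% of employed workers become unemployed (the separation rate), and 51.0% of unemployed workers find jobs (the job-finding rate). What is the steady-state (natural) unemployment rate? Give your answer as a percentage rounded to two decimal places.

Steady-state unemployment rate ≈ 3.28%.

At steady state the flows balance: s·E = f·U, so U/(E+U) = s/(s+f).
u* = 1.73 / (1.73 + 51.0) = 1.73 / 52.73 = 3.28%.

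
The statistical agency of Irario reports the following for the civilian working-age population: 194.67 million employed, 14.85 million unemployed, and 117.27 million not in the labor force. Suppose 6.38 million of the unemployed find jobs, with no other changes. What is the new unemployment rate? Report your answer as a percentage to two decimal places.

New unemployment rate ≈ 4.04%.

Initially, labor force = 194.67 + 14.85 = 209.52 million, so u = 14.85/209.52 = 7.09%.
After the change, unemployed falls and employed rises by 6.38; labor force unchanged → E = 201.05, U = 8.47, labor force = 209.52 million.
New unemployment rate = 8.47 / 209.52 = 4.04%.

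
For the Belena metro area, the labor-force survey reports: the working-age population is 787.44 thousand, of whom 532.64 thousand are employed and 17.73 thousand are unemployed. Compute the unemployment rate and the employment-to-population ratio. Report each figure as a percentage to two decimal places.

Unemployment rate ≈ 3.22%; employment-population ratio ≈ 67.64%.

Labor force = employed + unemployed = 532.64 + 17.73 = 550.37 thousand.
Unemployment rate = 17.73 / 550.37 = 3.22%.
Employment-population ratio = 532.64 / 787.44 = 67.64%.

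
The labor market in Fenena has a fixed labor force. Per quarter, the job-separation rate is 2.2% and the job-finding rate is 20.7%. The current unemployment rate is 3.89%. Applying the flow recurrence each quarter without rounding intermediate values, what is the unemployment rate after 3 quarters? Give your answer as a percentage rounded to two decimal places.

Unemployment rate after three quarters ≈ 6.99%.

With a fixed labor force, u_{t+1} = u_t + s·(1−u_t) − f·u_t = u_t·(1−s−f) + s.
Here 1−s−f = 0.771 and s = 0.022.
u_1 = 0.038900 × 0.771 + 0.022 = 0.051992.
u_2 = 0.051992 × 0.771 + 0.022 = 0.062086.
u_3 = 0.062086 × 0.771 + 0.022 = 0.069868.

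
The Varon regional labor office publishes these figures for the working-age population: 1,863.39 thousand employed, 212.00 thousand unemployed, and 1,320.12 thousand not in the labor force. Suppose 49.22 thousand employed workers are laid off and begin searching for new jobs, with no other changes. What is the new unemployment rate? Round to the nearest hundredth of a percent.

Initially, labor force = 1,863.39 + 212.00 = 2,075.39 thousand, so u = 212.00/2,075.39 = 10.21%.
After the change, employed falls and unemployed rises by 49.22; labor force unchanged → E = 1,814.17, U = 261.22, labor force = 2,075.39 thousand.
New unemployment rate = 261.22 / 2,075.39 = 12.59%.

New unemployment rate ≈ 12.59%.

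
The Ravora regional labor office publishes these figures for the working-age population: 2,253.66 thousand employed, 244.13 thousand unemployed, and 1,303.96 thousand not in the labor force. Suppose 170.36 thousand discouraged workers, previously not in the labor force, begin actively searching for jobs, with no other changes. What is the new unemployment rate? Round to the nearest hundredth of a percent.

New unemployment rate ≈ 15.53%.

Initially, labor force = 2,253.66 + 244.13 = 2,497.79 thousand, so u = 244.13/2,497.79 = 9.77%.
After the change, unemployed and labor force both rise by 170.36 → E = 2,253.66, U = 414.49, labor force = 2,668.15 thousand.
New unemployment rate = 414.49 / 2,668.15 = 15.53%.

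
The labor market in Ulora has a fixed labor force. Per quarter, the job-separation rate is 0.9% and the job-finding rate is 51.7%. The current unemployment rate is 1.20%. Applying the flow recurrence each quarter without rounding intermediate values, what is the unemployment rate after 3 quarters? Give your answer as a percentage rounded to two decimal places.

With a fixed labor force, u_{t+1} = u_t + s·(1−u_t) − f·u_t = u_t·(1−s−f) + s.
Here 1−s−f = 0.474 and s = 0.009.
u_1 = 0.012000 × 0.474 + 0.009 = 0.014688.
u_2 = 0.014688 × 0.474 + 0.009 = 0.015962.
u_3 = 0.015962 × 0.474 + 0.009 = 0.016566.

Unemployment rate after three quarters ≈ 1.66%.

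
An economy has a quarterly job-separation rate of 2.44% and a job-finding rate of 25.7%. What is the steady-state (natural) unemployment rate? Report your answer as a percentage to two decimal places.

Steady-state unemployment rate ≈ 8.67%.

At steady state the flows balance: s·E = f·U, so U/(E+U) = s/(s+f).
u* = 2.44 / (2.44 + 25.7) = 2.44 / 28.14 = 8.67%.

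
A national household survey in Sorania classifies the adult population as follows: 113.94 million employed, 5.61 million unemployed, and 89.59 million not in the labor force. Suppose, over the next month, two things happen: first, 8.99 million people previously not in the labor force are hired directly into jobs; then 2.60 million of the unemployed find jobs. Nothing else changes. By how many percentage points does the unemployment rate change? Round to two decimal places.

Initially, labor force = 113.94 + 5.61 = 119.55 million, so u = 5.61/119.55 = 4.69%.
After the first change, employed and labor force both rise by 8.99; unemployed unchanged → E = 122.93, U = 5.61, labor force = 128.54 million.
After the second change, unemployed falls and employed rises by 2.60; labor force unchanged → E = 125.53, U = 3.01, labor force = 128.54 million.
New unemployment rate = 3.01 / 128.54 = 2.34%.
Change = 2.34% − 4.69% = −2.35 percentage points.

The unemployment rate changes by −2.35 percentage points.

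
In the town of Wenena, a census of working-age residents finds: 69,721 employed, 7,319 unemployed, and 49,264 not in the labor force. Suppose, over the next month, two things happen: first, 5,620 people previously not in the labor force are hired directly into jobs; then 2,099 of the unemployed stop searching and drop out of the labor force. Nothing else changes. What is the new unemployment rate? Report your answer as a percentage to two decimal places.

New unemployment rate ≈ 6.48%.

Initially, labor force = 69,721 + 7,319 = 77,040, so u = 7,319/77,040 = 9.50%.
After the first change, employed and labor force both rise by 5,620; unemployed unchanged → E = 75,341, U = 7,319, labor force = 82,660.
After the second change, unemployed and labor force both fall by 2,099 → E = 75,341, U = 5,220, labor force = 80,561.
New unemployment rate = 5,220 / 80,561 = 6.48%.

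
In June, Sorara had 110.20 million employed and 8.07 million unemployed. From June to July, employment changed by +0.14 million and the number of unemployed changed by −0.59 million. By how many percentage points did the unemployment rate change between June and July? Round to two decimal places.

The unemployment rate changed by −0.47 percentage points.

June: labor force = 110.20 + 8.07 = 118.27; u = 8.07/118.27 = 6.82%.
July: labor force = 110.34 + 7.48 = 117.82; u = 7.48/117.82 = 6.35%.
Change = 6.35% − 6.82% = −0.47 pp.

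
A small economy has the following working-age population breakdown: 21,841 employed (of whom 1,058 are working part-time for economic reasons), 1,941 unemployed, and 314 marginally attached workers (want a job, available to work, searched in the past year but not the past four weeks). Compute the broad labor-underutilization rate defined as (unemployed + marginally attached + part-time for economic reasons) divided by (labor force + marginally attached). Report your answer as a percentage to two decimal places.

Broad underutilization rate ≈ 13.75%.

Labor force = 21,841 + 1,941 = 23,782.
Numerator = 1,941 + 314 + 1,058 = 3,313.
Denominator = 23,782 + 314 = 24,096.
Broad rate = 3,313 / 24,096 = 13.75%.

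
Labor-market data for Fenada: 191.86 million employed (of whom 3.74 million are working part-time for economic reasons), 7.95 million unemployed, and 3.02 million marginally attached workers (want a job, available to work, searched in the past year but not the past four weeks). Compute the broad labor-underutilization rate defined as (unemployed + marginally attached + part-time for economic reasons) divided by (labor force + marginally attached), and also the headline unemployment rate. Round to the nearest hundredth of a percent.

Broad underutilization rate ≈ 7.25%; headline unemployment rate ≈ 3.98%.

Labor force = 191.86 + 7.95 = 199.81 million.
Numerator = 7.95 + 3.02 + 3.74 = 14.71 million.
Denominator = 199.81 + 3.02 = 202.83 million.
Broad rate = 14.71 / 202.83 = 7.25%.
Headline unemployment rate = 7.95 / 199.81 = 3.98%.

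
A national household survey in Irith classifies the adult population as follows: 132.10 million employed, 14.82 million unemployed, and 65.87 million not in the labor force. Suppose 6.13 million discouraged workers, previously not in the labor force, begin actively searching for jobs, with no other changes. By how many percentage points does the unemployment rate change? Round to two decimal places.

Initially, labor force = 132.10 + 14.82 = 146.92 million, so u = 14.82/146.92 = 10.09%.
After the change, unemployed and labor force both rise by 6.13 → E = 132.10, U = 20.95, labor force = 153.05 million.
New unemployment rate = 20.95 / 153.05 = 13.69%.
Change = 13.69% − 10.09% = +3.60 percentage points.

The unemployment rate changes by +3.60 percentage points.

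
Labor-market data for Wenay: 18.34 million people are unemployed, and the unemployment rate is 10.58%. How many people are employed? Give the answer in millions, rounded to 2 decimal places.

Labor force = U / u = 18.34 / 0.1058 ≈ 173.35 million.
Employed = labor force − unemployed = 173.35 − 18.34 = 155.01 million.

About 155.01 million are employed.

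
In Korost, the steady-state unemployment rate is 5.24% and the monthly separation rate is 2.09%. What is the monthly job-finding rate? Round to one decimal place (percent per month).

From u* = s/(s+f): f = s·(1−u)/u.
f = 2.09 × (1 − 0.0524) / 0.0524 = 1.9805 / 0.0524 ≈ 37.8% per month.

Job-finding rate ≈ 37.8% per month.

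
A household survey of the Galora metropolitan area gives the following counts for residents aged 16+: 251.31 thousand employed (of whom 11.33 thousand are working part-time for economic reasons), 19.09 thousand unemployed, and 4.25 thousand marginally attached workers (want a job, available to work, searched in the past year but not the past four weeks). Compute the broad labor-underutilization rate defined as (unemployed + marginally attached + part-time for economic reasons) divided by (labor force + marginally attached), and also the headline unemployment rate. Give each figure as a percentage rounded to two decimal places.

Broad underutilization rate ≈ 12.62%; headline unemployment rate ≈ 7.06%.

Labor force = 251.31 + 19.09 = 270.40 thousand.
Numerator = 19.09 + 4.25 + 11.33 = 34.67 thousand.
Denominator = 270.40 + 4.25 = 274.65 thousand.
Broad rate = 34.67 / 274.65 = 12.62%.
Headline unemployment rate = 19.09 / 270.40 = 7.06%.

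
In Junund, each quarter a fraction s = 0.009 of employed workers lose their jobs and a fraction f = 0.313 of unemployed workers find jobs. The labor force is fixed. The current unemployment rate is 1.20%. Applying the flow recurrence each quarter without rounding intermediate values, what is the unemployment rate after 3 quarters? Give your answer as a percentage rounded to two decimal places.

With a fixed labor force, u_{t+1} = u_t + s·(1−u_t) − f·u_t = u_t·(1−s−f) + s.
Here 1−s−f = 0.678 and s = 0.009.
u_1 = 0.012000 × 0.678 + 0.009 = 0.017136.
u_2 = 0.017136 × 0.678 + 0.009 = 0.020618.
u_3 = 0.020618 × 0.678 + 0.009 = 0.022979.

Unemployment rate after three quarters ≈ 2.30%.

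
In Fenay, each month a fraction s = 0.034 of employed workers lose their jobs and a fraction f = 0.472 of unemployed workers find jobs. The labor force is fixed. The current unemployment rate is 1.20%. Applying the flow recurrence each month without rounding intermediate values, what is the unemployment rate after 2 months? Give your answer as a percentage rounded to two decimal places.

With a fixed labor force, u_{t+1} = u_t + s·(1−u_t) − f·u_t = u_t·(1−s−f) + s.
Here 1−s−f = 0.494 and s = 0.034.
u_1 = 0.012000 × 0.494 + 0.034 = 0.039928.
u_2 = 0.039928 × 0.494 + 0.034 = 0.053724.

Unemployment rate after two months ≈ 5.37%.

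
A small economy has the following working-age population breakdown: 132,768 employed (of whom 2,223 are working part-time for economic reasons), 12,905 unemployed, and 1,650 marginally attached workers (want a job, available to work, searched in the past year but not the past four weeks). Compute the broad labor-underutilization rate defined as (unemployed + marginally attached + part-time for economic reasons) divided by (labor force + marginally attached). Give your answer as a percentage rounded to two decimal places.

Broad underutilization rate ≈ 11.39%.

Labor force = 132,768 + 12,905 = 145,673.
Numerator = 12,905 + 1,650 + 2,223 = 16,778.
Denominator = 145,673 + 1,650 = 147,323.
Broad rate = 16,778 / 147,323 = 11.39%.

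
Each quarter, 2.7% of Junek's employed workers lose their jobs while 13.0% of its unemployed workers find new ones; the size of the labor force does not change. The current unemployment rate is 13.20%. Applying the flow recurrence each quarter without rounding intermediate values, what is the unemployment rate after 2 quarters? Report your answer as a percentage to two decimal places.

Unemployment rate after two quarters ≈ 14.36%.

With a fixed labor force, u_{t+1} = u_t + s·(1−u_t) − f·u_t = u_t·(1−s−f) + s.
Here 1−s−f = 0.843 and s = 0.027.
u_1 = 0.132000 × 0.843 + 0.027 = 0.138276.
u_2 = 0.138276 × 0.843 + 0.027 = 0.143567.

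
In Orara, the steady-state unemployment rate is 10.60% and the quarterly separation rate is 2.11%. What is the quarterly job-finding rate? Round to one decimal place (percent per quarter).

Job-finding rate ≈ 17.8% per quarter.

From u* = s/(s+f): f = s·(1−u)/u.
f = 2.11 × (1 − 0.1060) / 0.1060 = 1.8863 / 0.1060 ≈ 17.8% per quarter.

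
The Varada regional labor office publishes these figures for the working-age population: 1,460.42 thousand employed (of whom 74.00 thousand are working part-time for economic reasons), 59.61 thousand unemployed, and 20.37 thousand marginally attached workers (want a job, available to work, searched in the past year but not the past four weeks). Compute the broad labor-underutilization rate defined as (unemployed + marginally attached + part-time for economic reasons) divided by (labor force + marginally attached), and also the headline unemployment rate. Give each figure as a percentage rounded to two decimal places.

Labor force = 1,460.42 + 59.61 = 1,520.03 thousand.
Numerator = 59.61 + 20.37 + 74.00 = 153.98 thousand.
Denominator = 1,520.03 + 20.37 = 1,540.40 thousand.
Broad rate = 153.98 / 1,540.40 = 10.00%.
Headline unemployment rate = 59.61 / 1,520.03 = 3.92%.

Broad underutilization rate ≈ 10.00%; headline unemployment rate ≈ 3.92%.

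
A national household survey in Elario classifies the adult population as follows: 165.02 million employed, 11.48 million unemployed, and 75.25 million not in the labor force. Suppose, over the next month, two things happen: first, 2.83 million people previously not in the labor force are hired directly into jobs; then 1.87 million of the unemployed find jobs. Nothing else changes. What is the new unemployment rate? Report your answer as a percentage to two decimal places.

Initially, labor force = 165.02 + 11.48 = 176.50 million, so u = 11.48/176.50 = 6.50%.
After the first change, employed and labor force both rise by 2.83; unemployed unchanged → E = 167.85, U = 11.48, labor force = 179.33 million.
After the second change, unemployed falls and employed rises by 1.87; labor force unchanged → E = 169.72, U = 9.61, labor force = 179.33 million.
New unemployment rate = 9.61 / 179.33 = 5.36%.

New unemployment rate ≈ 5.36%.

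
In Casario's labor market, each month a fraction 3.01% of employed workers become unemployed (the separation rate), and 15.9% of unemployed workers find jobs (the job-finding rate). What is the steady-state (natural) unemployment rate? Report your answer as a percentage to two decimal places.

Steady-state unemployment rate ≈ 15.92%.

At steady state the flows balance: s·E = f·U, so U/(E+U) = s/(s+f).
u* = 3.01 / (3.01 + 15.9) = 3.01 / 18.91 = 15.92%.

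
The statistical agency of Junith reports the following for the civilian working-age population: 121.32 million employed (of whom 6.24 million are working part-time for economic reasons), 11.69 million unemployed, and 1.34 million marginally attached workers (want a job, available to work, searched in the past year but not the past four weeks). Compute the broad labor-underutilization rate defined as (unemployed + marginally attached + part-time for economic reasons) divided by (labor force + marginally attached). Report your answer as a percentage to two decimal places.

Broad underutilization rate ≈ 14.34%.

Labor force = 121.32 + 11.69 = 133.01 million.
Numerator = 11.69 + 1.34 + 6.24 = 19.27 million.
Denominator = 133.01 + 1.34 = 134.35 million.
Broad rate = 19.27 / 134.35 = 14.34%.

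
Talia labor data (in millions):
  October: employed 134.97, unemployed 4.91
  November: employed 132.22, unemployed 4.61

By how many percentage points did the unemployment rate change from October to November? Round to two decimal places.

The unemployment rate changed by −0.14 percentage points.

October: labor force = 134.97 + 4.91 = 139.88; u = 4.91/139.88 = 3.51%.
November: labor force = 132.22 + 4.61 = 136.83; u = 4.61/136.83 = 3.37%.
Change = 3.37% − 3.51% = −0.14 pp.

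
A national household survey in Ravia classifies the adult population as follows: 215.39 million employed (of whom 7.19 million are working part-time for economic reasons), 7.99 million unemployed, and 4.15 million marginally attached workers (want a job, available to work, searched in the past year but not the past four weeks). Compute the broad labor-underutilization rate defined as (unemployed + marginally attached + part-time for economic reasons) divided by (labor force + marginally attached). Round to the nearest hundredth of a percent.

Broad underutilization rate ≈ 8.50%.

Labor force = 215.39 + 7.99 = 223.38 million.
Numerator = 7.99 + 4.15 + 7.19 = 19.33 million.
Denominator = 223.38 + 4.15 = 227.53 million.
Broad rate = 19.33 / 227.53 = 8.50%.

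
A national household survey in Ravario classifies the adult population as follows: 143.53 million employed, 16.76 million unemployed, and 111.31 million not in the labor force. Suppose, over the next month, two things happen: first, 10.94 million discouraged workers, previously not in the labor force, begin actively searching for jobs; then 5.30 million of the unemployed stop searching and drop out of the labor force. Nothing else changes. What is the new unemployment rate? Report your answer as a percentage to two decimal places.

Initially, labor force = 143.53 + 16.76 = 160.29 million, so u = 16.76/160.29 = 10.46%.
After the first change, unemployed and labor force both rise by 10.94 → E = 143.53, U = 27.70, labor force = 171.23 million.
After the second change, unemployed and labor force both fall by 5.30 → E = 143.53, U = 22.40, labor force = 165.93 million.
New unemployment rate = 22.40 / 165.93 = 13.50%.

New unemployment rate ≈ 13.50%.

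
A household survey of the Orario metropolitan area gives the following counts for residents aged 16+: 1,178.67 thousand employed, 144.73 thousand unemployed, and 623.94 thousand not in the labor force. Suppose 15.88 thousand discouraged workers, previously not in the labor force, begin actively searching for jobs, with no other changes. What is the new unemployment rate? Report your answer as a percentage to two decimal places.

Initially, labor force = 1,178.67 + 144.73 = 1,323.40 thousand, so u = 144.73/1,323.40 = 10.94%.
After the change, unemployed and labor force both rise by 15.88 → E = 1,178.67, U = 160.61, labor force = 1,339.28 thousand.
New unemployment rate = 160.61 / 1,339.28 = 11.99%.

New unemployment rate ≈ 11.99%.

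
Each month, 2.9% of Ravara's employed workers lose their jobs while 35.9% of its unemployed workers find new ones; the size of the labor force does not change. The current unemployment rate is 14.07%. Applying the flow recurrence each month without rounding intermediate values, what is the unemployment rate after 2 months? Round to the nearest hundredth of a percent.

Unemployment rate after two months ≈ 9.94%.

With a fixed labor force, u_{t+1} = u_t + s·(1−u_t) − f·u_t = u_t·(1−s−f) + s.
Here 1−s−f = 0.612 and s = 0.029.
u_1 = 0.140700 × 0.612 + 0.029 = 0.115108.
u_2 = 0.115108 × 0.612 + 0.029 = 0.099446.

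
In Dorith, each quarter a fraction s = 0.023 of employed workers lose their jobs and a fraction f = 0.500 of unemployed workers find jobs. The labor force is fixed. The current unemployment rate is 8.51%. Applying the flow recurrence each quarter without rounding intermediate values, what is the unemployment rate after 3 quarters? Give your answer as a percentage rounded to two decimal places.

Unemployment rate after three quarters ≈ 4.84%.

With a fixed labor force, u_{t+1} = u_t + s·(1−u_t) − f·u_t = u_t·(1−s−f) + s.
Here 1−s−f = 0.477 and s = 0.023.
u_1 = 0.085100 × 0.477 + 0.023 = 0.063593.
u_2 = 0.063593 × 0.477 + 0.023 = 0.053334.
u_3 = 0.053334 × 0.477 + 0.023 = 0.048440.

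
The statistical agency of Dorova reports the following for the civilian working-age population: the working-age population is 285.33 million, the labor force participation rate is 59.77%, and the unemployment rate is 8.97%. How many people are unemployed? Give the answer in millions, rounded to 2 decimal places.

Labor force = 0.5977 × 285.33 = 170.54 million.
Unemployed = 0.0897 × 170.54 ≈ 15.30 million.

About 15.30 million are unemployed.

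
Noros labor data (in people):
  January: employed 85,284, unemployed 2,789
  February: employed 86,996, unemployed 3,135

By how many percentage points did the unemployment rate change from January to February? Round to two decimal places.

January: labor force = 85,284 + 2,789 = 88,073; u = 2,789/88,073 = 3.17%.
February: labor force = 86,996 + 3,135 = 90,131; u = 3,135/90,131 = 3.48%.
Change = 3.48% − 3.17% = +0.31 pp.

The unemployment rate changed by +0.31 percentage points.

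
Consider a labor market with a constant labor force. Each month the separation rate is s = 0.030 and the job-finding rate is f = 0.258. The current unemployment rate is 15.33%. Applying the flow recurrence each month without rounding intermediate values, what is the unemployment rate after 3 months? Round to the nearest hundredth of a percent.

Unemployment rate after three months ≈ 12.19%.

With a fixed labor force, u_{t+1} = u_t + s·(1−u_t) − f·u_t = u_t·(1−s−f) + s.
Here 1−s−f = 0.712 and s = 0.030.
u_1 = 0.153300 × 0.712 + 0.030 = 0.139150.
u_2 = 0.139150 × 0.712 + 0.030 = 0.129075.
u_3 = 0.129075 × 0.712 + 0.030 = 0.121901.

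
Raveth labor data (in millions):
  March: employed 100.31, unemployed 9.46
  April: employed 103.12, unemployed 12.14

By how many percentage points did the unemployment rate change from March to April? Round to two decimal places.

March: labor force = 100.31 + 9.46 = 109.77; u = 9.46/109.77 = 8.62%.
April: labor force = 103.12 + 12.14 = 115.26; u = 12.14/115.26 = 10.53%.
Change = 10.53% − 8.62% = +1.91 pp.

The unemployment rate changed by +1.91 percentage points.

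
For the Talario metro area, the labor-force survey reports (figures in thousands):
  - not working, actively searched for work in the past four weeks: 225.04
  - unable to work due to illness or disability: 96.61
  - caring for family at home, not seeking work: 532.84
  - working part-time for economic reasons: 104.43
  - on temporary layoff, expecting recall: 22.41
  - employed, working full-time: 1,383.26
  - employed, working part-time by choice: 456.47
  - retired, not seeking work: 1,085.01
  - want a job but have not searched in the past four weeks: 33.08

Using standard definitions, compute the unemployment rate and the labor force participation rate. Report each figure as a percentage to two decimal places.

Employed = 104.43 + 1,383.26 + 456.47 = 1,944.16 thousand (anyone who worked, including part-time for economic reasons, counts as employed).
Unemployed = 225.04 + 22.41 = 247.45 thousand (jobless and actively searching, or on temporary layoff).
Labor force = 1,944.16 + 247.45 = 2,191.61 thousand.
Not in labor force = 96.61 + 532.84 + 1,085.01 + 33.08 = 1,747.54 thousand (those not working and not actively searching are outside the labor force — including those who want a job but have given up searching).
Civilian working-age population = 2,191.61 + 1,747.54 = 3,939.15 thousand.
Unemployment rate = 247.45 / 2,191.61 = 11.29%.
Labor force participation rate = 2,191.61 / 3,939.15 = 55.64%.

Unemployment rate ≈ 11.29%; labor force participation rate ≈ 55.64%.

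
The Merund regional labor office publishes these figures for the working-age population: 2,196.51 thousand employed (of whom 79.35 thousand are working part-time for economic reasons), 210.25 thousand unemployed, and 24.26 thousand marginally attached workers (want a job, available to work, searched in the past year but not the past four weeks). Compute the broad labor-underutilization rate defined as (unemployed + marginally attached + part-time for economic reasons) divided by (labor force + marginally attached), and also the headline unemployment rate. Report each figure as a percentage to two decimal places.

Broad underutilization rate ≈ 12.91%; headline unemployment rate ≈ 8.74%.

Labor force = 2,196.51 + 210.25 = 2,406.76 thousand.
Numerator = 210.25 + 24.26 + 79.35 = 313.86 thousand.
Denominator = 2,406.76 + 24.26 = 2,431.02 thousand.
Broad rate = 313.86 / 2,431.02 = 12.91%.
Headline unemployment rate = 210.25 / 2,406.76 = 8.74%.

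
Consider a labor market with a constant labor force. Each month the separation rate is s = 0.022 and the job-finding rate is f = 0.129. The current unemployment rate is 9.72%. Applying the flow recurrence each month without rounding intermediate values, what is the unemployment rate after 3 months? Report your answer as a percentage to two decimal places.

Unemployment rate after three months ≈ 11.60%.

With a fixed labor force, u_{t+1} = u_t + s·(1−u_t) − f·u_t = u_t·(1−s−f) + s.
Here 1−s−f = 0.849 and s = 0.022.
u_1 = 0.097200 × 0.849 + 0.022 = 0.104523.
u_2 = 0.104523 × 0.849 + 0.022 = 0.110740.
u_3 = 0.110740 × 0.849 + 0.022 = 0.116018.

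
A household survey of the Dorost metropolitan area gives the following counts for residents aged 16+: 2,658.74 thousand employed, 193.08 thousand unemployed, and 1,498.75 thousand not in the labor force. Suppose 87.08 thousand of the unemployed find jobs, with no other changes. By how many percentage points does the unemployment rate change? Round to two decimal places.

The unemployment rate changes by −3.05 percentage points.

Initially, labor force = 2,658.74 + 193.08 = 2,851.82 thousand, so u = 193.08/2,851.82 = 6.77%.
After the change, unemployed falls and employed rises by 87.08; labor force unchanged → E = 2,745.82, U = 106.00, labor force = 2,851.82 thousand.
New unemployment rate = 106.00 / 2,851.82 = 3.72%.
Change = 3.72% − 6.77% = −3.05 percentage points.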